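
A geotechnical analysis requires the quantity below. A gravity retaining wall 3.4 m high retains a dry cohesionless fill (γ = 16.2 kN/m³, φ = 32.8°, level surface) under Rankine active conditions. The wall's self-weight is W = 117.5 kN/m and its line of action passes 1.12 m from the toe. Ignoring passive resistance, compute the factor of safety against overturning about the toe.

4.17

K_a = tan²(45° − 32.8°/2) = 0.2973.
P_a = ½K_aγH² = 0.5×0.2973×16.2×3.4² = 27.83 kN/m, acting at H/3 = 1.133 m above the base.
Overturning moment M_o = P_a × H/3 = 27.83 × 1.133 = 31.55.
Resisting moment M_r = W × 1.12 = 117.5 × 1.12 = 131.6.
FS_overturning = M_r/M_o = 131.6/31.55 = 4.172.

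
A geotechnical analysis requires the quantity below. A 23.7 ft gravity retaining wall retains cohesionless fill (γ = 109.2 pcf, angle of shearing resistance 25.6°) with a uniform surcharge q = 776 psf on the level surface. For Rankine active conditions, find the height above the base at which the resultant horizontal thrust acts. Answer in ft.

9.38 ft

K_a = 0.3966.
Triangular part P₁ = ½K_aγH² = 12160 at H/3 = 7.900 ft; rectangular part P₂ = K_a q H = 7293 at H/2 = 11.85 ft.
ȳ = (P₁·7.900 + P₂·11.85)/(P₁+P₂) = 9.381 ft.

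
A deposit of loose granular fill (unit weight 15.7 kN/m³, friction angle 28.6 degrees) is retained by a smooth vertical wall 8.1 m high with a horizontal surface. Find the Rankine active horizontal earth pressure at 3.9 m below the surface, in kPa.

21.6 kPa

K_a = (1 − sin φ)/(1 + sin φ) = 0.3525.
σ_h = K_a γ z = 0.3525 × 15.7 × 3.9 = 21.59 kPa.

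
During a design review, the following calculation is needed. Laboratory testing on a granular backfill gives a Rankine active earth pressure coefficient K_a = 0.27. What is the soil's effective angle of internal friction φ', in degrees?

K_a = tan²(45° − φ/2) ⇒ 45° − φ/2 = arctan(√0.27) = 27.46°.
φ = 2(45° − 27.46°) = 35.09°.

35.1°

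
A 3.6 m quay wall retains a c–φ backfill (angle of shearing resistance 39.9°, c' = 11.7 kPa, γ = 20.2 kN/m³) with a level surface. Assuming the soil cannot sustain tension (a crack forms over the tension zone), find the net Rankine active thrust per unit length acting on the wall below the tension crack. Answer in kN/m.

K_a = 0.2184; √K_a = 0.4674.
Tension-crack depth z_c = 2c/(γ√K_a) = 2×11.7/(20.2×0.4674) = 2.479 m.
σ_a at base = K_a γ H − 2c√K_a = 0.2184×20.2×3.6 − 2×11.7×0.4674 = 4.948 kPa.
P_a = ½ × 4.948 × (H − z_c) = 0.5×4.948×1.121 = 2.774 kN/m.

2.77 kN/m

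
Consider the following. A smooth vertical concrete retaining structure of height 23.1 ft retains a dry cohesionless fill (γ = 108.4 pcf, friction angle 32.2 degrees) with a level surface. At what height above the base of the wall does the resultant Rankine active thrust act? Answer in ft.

K_a = 0.3047.
The pressure distribution is triangular, so the resultant acts at H/3 above the base = 23.1/3 = 7.700 ft.

7.70 ft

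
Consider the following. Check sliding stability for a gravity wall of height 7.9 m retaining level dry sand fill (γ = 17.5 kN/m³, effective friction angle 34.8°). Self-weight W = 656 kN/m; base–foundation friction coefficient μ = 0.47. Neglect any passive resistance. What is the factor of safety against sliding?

K_a = tan²(45° − 34.8°/2) = 0.2733.
P_a = ½K_aγH² = 0.5×0.2733×17.5×7.9² = 149.2 kN/m, acting at H/3 = 2.633 m above the base.
FS_sliding = μW / P_a = 0.47×656 / 149.2 = 2.066.

2.07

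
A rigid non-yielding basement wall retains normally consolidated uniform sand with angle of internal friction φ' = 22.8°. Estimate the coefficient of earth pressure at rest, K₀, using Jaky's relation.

0.612

K₀ = 1 − sin φ' = 1 − sin 22.8° = 0.6125.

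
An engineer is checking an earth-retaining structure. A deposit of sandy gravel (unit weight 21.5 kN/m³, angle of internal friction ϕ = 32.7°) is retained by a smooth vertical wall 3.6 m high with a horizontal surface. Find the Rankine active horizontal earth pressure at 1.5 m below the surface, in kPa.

9.63 kPa

K_a = (1 − sin φ)/(1 + sin φ) = 0.2985.
σ_h = K_a γ z = 0.2985 × 21.5 × 1.5 = 9.627 kPa.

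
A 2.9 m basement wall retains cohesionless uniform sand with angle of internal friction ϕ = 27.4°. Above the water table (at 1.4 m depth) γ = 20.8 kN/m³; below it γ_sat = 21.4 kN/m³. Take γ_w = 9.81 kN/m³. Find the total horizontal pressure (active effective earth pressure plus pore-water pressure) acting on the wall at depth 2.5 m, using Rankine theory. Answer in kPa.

26.3 kPa

K_a = (1 − sin φ)/(1 + sin φ) = 0.3697.
γ' = 21.4 − 9.81 = 11.59 kN/m³.
Effective vertical stress at 2.5 m: σ'_v = 20.8×1.4 + 11.59×1.10 = 41.87 kPa.
σ'_h = K_a σ'_v = 0.3697 × 41.87 = 15.48 kPa; u = γ_w × 1.10 = 10.79 kPa.
Total σ_h = 15.48 + 10.79 = 26.27 kPa.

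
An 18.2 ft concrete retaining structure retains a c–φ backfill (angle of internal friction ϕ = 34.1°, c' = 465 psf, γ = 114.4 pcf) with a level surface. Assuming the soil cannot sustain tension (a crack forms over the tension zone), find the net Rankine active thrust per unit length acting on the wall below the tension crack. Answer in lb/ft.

133 lb/ft

K_a = 0.2815; √K_a = 0.5306.
Tension-crack depth z_c = 2c/(γ√K_a) = 2×465/(114.4×0.5306) = 15.32 ft.
σ_a at base = K_a γ H − 2c√K_a = 0.2815×114.4×18.2 − 2×465×0.5306 = 92.71 psf.
P_a = ½ × 92.71 × (H − z_c) = 0.5×92.71×2.879 = 133.4 lb/ft.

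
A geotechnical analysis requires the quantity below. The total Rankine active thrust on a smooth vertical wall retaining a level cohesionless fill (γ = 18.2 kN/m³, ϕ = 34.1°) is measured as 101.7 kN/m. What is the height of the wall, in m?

6.30 m

K_a = 0.2815. P_a = ½ K_a γ H² ⇒ H = √(2P_a/(K_a γ)).
H = √(2×101.7/(0.2815×18.2)) = 6.301 m.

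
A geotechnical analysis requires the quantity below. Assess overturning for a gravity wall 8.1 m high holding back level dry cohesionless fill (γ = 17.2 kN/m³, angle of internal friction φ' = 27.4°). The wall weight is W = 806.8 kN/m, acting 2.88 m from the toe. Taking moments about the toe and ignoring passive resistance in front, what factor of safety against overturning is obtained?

4.13

K_a = tan²(45° − 27.4°/2) = 0.3697.
P_a = ½K_aγH² = 0.5×0.3697×17.2×8.1² = 208.6 kN/m, acting at H/3 = 2.700 m above the base.
Overturning moment M_o = P_a × H/3 = 208.6 × 2.700 = 563.2.
Resisting moment M_r = W × 2.88 = 806.8 × 2.88 = 2324.
FS_overturning = M_r/M_o = 2324/563.2 = 4.126.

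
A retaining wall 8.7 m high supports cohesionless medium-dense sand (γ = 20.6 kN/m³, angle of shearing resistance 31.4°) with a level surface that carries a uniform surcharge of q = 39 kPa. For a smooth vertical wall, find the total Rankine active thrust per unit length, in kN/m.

K_a = tan²(45° − φ/2) = 0.3149.
Soil triangle: ½ K_a γ H² = 0.5×0.3149×20.6×8.7² = 245.5 kN/m.
Surcharge rectangle: K_a q H = 0.3149×39×8.7 = 106.9 kN/m.
Total = 245.5 + 106.9 = 352.4 kN/m.

352 kN/m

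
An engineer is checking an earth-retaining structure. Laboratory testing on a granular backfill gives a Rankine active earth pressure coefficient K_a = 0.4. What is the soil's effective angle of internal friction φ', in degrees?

25.4°

K_a = tan²(45° − φ/2) ⇒ 45° − φ/2 = arctan(√0.4) = 32.31°.
φ = 2(45° − 32.31°) = 25.38°.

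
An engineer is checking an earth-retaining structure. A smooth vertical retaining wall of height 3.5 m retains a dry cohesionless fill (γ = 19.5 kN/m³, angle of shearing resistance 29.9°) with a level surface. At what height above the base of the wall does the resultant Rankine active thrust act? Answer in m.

1.17 m

K_a = 0.3347.
The pressure distribution is triangular, so the resultant acts at H/3 above the base = 3.5/3 = 1.167 m.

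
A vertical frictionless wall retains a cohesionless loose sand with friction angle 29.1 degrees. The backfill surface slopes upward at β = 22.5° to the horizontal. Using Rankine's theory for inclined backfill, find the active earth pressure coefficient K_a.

K_a = cos β · (cos β − √(cos²β − cos²φ)) / (cos β + √(cos²β − cos²φ)).
cos β = 0.9239, cos φ = 0.8738, √(cos²β − cos²φ) = 0.3001.
K_a = 0.9239 × (0.9239 − 0.3001)/(0.9239 + 0.3001) = 0.4708.

0.471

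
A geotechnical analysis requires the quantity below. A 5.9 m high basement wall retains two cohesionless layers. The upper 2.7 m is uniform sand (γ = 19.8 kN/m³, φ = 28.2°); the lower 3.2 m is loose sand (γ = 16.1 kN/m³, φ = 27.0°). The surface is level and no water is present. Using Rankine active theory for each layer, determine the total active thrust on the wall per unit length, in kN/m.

121 kN/m

K_a1 = tan²(45°−28.2°/2) = 0.3582; K_a2 = tan²(45°−27.0°/2) = 0.3755.
Layer 1: σ at base = K_a1 γ₁ h₁ = 19.15 kPa; P₁ = ½×19.15×2.7 = 25.85.
Layer 2: σ_v at top = γ₁h₁ = 53.46; σ_h top = K_a2×53.46 = 20.08; σ_h base = K_a2×(53.46+16.1×3.2) = 39.42.
P₂ = ½(20.08+39.42)×3.2 = 95.20. Total P_a = 25.85+95.20 = 121.0 kN/m.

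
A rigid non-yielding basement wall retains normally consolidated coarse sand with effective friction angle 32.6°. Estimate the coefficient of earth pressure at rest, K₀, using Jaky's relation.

K₀ = 1 − sin φ' = 1 − sin 32.6° = 0.4612.

0.461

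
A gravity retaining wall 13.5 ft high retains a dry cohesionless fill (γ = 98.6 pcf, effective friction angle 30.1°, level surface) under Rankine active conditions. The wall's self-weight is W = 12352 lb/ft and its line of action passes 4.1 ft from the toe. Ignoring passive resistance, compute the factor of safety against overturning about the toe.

3.77

K_a = tan²(45° − 30.1°/2) = 0.3320.
P_a = ½K_aγH² = 0.5×0.3320×98.6×13.5² = 2983 lb/ft, acting at H/3 = 4.500 ft above the base.
Overturning moment M_o = P_a × H/3 = 2983 × 4.500 = 13420.
Resisting moment M_r = W × 4.1 = 12352 × 4.1 = 50640.
FS_overturning = M_r/M_o = 50640/13420 = 3.773.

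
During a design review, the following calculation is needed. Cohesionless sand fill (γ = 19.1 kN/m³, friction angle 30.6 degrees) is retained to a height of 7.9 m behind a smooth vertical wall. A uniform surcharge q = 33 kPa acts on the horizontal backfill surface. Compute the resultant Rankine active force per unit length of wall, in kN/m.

K_a = tan²(45° − φ/2) = 0.3253.
Soil triangle: ½ K_a γ H² = 0.5×0.3253×19.1×7.9² = 193.9 kN/m.
Surcharge rectangle: K_a q H = 0.3253×33×7.9 = 84.82 kN/m.
Total = 193.9 + 84.82 = 278.7 kN/m.

279 kN/m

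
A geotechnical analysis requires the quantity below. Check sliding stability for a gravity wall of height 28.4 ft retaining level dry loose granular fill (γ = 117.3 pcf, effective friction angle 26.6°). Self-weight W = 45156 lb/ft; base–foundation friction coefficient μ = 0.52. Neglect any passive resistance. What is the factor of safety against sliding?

K_a = tan²(45° − 26.6°/2) = 0.3814.
P_a = ½K_aγH² = 0.5×0.3814×117.3×28.4² = 18040 lb/ft, acting at H/3 = 9.467 ft above the base.
FS_sliding = μW / P_a = 0.52×45156 / 18040 = 1.301.

1.30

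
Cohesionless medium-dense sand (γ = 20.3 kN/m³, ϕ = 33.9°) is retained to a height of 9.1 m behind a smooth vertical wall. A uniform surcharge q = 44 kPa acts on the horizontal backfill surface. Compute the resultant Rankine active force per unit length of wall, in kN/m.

352 kN/m

K_a = tan²(45° − φ/2) = 0.2839.
Soil triangle: ½ K_a γ H² = 0.5×0.2839×20.3×9.1² = 238.6 kN/m.
Surcharge rectangle: K_a q H = 0.2839×44×9.1 = 113.7 kN/m.
Total = 238.6 + 113.7 = 352.3 kN/m.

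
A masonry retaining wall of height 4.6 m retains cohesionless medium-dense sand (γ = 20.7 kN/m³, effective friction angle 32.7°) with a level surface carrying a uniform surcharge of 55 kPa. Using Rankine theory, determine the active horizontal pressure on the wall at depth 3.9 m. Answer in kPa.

K_a = (1 − sin φ)/(1 + sin φ) = 0.2985.
σ_v = γz + q = 20.7 × 3.9 + 55 = 135.7 kPa.
σ_h = K_a σ_v = 0.2985 × 135.7 = 40.52 kPa.

40.5 kPa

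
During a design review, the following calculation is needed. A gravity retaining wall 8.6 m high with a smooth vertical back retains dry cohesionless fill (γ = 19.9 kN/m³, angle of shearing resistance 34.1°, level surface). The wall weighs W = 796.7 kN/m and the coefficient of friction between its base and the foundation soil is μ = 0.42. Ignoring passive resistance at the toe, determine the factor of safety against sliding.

1.62

K_a = tan²(45° − 34.1°/2) = 0.2815.
P_a = ½K_aγH² = 0.5×0.2815×19.9×8.6² = 207.2 kN/m, acting at H/3 = 2.867 m above the base.
FS_sliding = μW / P_a = 0.42×796.7 / 207.2 = 1.615.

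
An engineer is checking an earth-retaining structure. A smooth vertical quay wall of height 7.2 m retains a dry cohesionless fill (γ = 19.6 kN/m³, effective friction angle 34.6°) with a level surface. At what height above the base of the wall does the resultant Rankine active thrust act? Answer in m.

K_a = 0.2756.
The pressure distribution is triangular, so the resultant acts at H/3 above the base = 7.2/3 = 2.400 m.

2.40 m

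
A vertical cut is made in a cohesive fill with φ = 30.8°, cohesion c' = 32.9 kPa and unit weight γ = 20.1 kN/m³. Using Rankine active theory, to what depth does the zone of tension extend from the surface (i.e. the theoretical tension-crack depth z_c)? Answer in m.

5.76 m

K_a = tan²(45° − 30.8°/2) = 0.3227; √K_a = 0.5681.
The active pressure is zero where K_a γ z = 2c√K_a, so z_c = 2c/(γ√K_a) = 2×32.9/(20.1×0.5681) = 5.763 m.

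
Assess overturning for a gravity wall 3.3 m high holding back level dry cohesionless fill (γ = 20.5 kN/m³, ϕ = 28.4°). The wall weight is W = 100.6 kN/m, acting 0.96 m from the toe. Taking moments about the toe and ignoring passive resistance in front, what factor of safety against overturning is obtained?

K_a = tan²(45° − 28.4°/2) = 0.3554.
P_a = ½K_aγH² = 0.5×0.3554×20.5×3.3² = 39.67 kN/m, acting at H/3 = 1.100 m above the base.
Overturning moment M_o = P_a × H/3 = 39.67 × 1.100 = 43.63.
Resisting moment M_r = W × 0.96 = 100.6 × 0.96 = 96.58.
FS_overturning = M_r/M_o = 96.58/43.63 = 2.213.

2.21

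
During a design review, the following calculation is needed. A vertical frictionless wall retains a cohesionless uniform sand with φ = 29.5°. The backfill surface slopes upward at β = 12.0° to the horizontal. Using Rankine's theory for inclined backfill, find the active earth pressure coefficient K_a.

0.365

K_a = cos β · (cos β − √(cos²β − cos²φ)) / (cos β + √(cos²β − cos²φ)).
cos β = 0.9781, cos φ = 0.8704, √(cos²β − cos²φ) = 0.4464.
K_a = 0.9781 × (0.9781 − 0.4464)/(0.9781 + 0.4464) = 0.3651.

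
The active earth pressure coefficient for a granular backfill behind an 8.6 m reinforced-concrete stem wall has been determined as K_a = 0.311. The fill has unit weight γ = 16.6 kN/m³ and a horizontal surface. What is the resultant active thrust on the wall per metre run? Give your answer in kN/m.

191 kN/m

P = ½ K_a γ H² = 0.5 × 0.311 × 16.6 × 8.6² = 190.9 kN/m.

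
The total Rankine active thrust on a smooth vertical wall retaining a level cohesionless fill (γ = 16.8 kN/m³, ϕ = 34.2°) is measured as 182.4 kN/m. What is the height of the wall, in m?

K_a = 0.2803. P_a = ½ K_a γ H² ⇒ H = √(2P_a/(K_a γ)).
H = √(2×182.4/(0.2803×16.8)) = 8.801 m.

8.80 m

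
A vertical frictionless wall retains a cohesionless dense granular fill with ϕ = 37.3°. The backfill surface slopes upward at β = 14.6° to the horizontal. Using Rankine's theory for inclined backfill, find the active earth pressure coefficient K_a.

0.265

K_a = cos β · (cos β − √(cos²β − cos²φ)) / (cos β + √(cos²β − cos²φ)).
cos β = 0.9677, cos φ = 0.7955, √(cos²β − cos²φ) = 0.5511.
K_a = 0.9677 × (0.9677 − 0.5511)/(0.9677 + 0.5511) = 0.2655.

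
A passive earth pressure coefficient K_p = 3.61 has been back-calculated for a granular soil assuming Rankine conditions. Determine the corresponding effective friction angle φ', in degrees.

34.5°

K_p = (1+sin φ)/(1−sin φ) ⇒ sin φ = (K_p − 1)/(K_p + 1) = 0.5662.
φ = arcsin(0.5662) = 34.48°.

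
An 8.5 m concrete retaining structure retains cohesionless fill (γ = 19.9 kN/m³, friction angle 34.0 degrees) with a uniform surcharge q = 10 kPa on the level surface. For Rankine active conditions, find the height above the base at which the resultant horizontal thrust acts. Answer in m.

2.98 m

K_a = 0.2827.
Triangular part P₁ = ½K_aγH² = 203.2 at H/3 = 2.833 m; rectangular part P₂ = K_a q H = 24.03 at H/2 = 4.250 m.
ȳ = (P₁·2.833 + P₂·4.250)/(P₁+P₂) = 2.983 m.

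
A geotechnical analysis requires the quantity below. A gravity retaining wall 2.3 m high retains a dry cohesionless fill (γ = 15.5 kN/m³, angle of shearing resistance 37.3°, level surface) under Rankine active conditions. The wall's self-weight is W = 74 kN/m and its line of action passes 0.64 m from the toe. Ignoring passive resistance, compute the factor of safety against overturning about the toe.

K_a = tan²(45° − 37.3°/2) = 0.2453.
P_a = ½K_aγH² = 0.5×0.2453×15.5×2.3² = 10.06 kN/m, acting at H/3 = 0.7667 m above the base.
Overturning moment M_o = P_a × H/3 = 10.06 × 0.7667 = 7.711.
Resisting moment M_r = W × 0.64 = 74 × 0.64 = 47.36.
FS_overturning = M_r/M_o = 47.36/7.711 = 6.142.

6.14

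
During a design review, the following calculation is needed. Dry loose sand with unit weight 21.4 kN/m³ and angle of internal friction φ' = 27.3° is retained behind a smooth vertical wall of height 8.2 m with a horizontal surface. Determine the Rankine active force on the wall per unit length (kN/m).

267 kN/m

K_a = tan²(45° − φ/2) = 0.3711.
P_a = ½ K_a γ H² = 0.5 × 0.3711 × 21.4 × 8.2² = 267.0 kN/m.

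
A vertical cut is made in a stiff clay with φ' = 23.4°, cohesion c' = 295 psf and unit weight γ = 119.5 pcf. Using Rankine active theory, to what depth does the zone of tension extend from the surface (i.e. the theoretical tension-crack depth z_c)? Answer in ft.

7.52 ft

K_a = tan²(45° − 23.4°/2) = 0.4315; √K_a = 0.6569.
The active pressure is zero where K_a γ z = 2c√K_a, so z_c = 2c/(γ√K_a) = 2×295/(119.5×0.6569) = 7.516 ft.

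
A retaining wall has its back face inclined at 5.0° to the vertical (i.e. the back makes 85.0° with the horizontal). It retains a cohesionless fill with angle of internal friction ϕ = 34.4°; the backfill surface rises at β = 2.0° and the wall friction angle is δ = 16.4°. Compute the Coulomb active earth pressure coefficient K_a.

0.295

K_a = sin²(α+φ) / [sin²α · sin(α−δ) · (1 + √{sin(φ+δ)sin(φ−β) / (sin(α−δ)sin(α+β))})²].
With α = 85.0°, φ = 34.4°, δ = 16.4°, β = 2.0°: K_a = 0.2952.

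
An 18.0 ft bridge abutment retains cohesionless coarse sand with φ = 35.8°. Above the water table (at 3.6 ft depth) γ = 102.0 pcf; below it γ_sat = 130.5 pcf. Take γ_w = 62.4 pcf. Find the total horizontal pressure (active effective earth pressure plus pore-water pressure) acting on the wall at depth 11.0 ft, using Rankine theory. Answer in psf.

K_a = (1 − sin φ)/(1 + sin φ) = 0.2619.
γ' = 130.5 − 62.4 = 68.10 pcf.
Effective vertical stress at 11.0 ft: σ'_v = 102.0×3.6 + 68.10×7.40 = 871.1 psf.
σ'_h = K_a σ'_v = 0.2619 × 871.1 = 228.1 psf; u = γ_w × 7.40 = 461.8 psf.
Total σ_h = 228.1 + 461.8 = 689.9 psf.

690 psf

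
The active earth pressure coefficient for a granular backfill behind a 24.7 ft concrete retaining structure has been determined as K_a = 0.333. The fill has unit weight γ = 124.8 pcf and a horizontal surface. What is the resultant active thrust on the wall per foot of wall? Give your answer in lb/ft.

12700 lb/ft

P = ½ K_a γ H² = 0.5 × 0.333 × 124.8 × 24.7² = 12680 lb/ft.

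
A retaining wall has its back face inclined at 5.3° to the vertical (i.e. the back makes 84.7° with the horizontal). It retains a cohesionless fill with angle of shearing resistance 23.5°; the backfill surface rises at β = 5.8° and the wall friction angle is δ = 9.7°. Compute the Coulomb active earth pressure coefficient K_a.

0.471

K_a = sin²(α+φ) / [sin²α · sin(α−δ) · (1 + √{sin(φ+δ)sin(φ−β) / (sin(α−δ)sin(α+β))})²].
With α = 84.7°, φ = 23.5°, δ = 9.7°, β = 5.8°: K_a = 0.4705.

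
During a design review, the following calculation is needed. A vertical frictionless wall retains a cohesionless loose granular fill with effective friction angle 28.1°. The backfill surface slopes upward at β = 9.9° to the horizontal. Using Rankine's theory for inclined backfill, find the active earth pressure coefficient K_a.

K_a = cos β · (cos β − √(cos²β − cos²φ)) / (cos β + √(cos²β − cos²φ)).
cos β = 0.9851, cos φ = 0.8821, √(cos²β − cos²φ) = 0.4385.
K_a = 0.9851 × (0.9851 − 0.4385)/(0.9851 + 0.4385) = 0.3782.

0.378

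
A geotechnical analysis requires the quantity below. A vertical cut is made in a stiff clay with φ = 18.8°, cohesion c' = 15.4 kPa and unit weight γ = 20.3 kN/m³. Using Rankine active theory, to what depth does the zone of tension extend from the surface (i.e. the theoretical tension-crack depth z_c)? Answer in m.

K_a = tan²(45° − 18.8°/2) = 0.5126; √K_a = 0.7159.
The active pressure is zero where K_a γ z = 2c√K_a, so z_c = 2c/(γ√K_a) = 2×15.4/(20.3×0.7159) = 2.119 m.

2.12 m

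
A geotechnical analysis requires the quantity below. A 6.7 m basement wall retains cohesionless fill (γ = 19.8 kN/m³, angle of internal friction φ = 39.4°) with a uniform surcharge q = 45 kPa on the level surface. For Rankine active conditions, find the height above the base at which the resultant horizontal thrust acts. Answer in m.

K_a = 0.2234.
Triangular part P₁ = ½K_aγH² = 99.30 at H/3 = 2.233 m; rectangular part P₂ = K_a q H = 67.37 at H/2 = 3.350 m.
ȳ = (P₁·2.233 + P₂·3.350)/(P₁+P₂) = 2.685 m.

2.68 m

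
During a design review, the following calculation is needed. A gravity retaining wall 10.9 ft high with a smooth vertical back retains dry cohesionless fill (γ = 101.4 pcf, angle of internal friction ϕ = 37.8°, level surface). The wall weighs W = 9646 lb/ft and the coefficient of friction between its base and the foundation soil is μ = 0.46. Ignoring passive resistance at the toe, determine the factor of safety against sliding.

3.07

K_a = tan²(45° − 37.8°/2) = 0.2400.
P_a = ½K_aγH² = 0.5×0.2400×101.4×10.9² = 1446 lb/ft, acting at H/3 = 3.633 ft above the base.
FS_sliding = μW / P_a = 0.46×9646 / 1446 = 3.069.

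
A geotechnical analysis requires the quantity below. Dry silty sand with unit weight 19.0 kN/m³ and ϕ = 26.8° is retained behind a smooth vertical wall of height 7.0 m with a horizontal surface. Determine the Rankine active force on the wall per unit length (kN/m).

K_a = tan²(45° − φ/2) = 0.3785.
P_a = ½ K_a γ H² = 0.5 × 0.3785 × 19.0 × 7.0² = 176.2 kN/m.

176 kN/m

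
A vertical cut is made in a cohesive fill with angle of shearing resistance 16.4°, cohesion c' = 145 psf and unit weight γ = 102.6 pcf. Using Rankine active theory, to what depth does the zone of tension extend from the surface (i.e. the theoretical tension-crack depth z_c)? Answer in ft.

3.78 ft

K_a = tan²(45° − 16.4°/2) = 0.5596; √K_a = 0.7481.
The active pressure is zero where K_a γ z = 2c√K_a, so z_c = 2c/(γ√K_a) = 2×145/(102.6×0.7481) = 3.778 ft.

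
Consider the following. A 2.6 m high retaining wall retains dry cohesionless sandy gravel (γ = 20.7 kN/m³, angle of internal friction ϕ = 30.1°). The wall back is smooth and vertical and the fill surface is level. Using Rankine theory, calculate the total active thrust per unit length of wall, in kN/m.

23.2 kN/m

K_a = tan²(45° − φ/2) = 0.3320.
P_a = ½ K_a γ H² = 0.5 × 0.3320 × 20.7 × 2.6² = 23.23 kN/m.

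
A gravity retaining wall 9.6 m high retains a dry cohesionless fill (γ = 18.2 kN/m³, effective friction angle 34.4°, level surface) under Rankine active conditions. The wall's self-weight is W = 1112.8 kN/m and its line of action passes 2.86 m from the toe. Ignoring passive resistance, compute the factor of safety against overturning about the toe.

4.27

K_a = tan²(45° − 34.4°/2) = 0.2780.
P_a = ½K_aγH² = 0.5×0.2780×18.2×9.6² = 233.1 kN/m, acting at H/3 = 3.200 m above the base.
Overturning moment M_o = P_a × H/3 = 233.1 × 3.200 = 746.0.
Resisting moment M_r = W × 2.86 = 1112.8 × 2.86 = 3183.
FS_overturning = M_r/M_o = 3183/746.0 = 4.266.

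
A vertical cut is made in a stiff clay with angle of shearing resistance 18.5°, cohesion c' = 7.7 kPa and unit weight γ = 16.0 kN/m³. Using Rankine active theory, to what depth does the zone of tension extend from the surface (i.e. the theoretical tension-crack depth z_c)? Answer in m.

K_a = tan²(45° − 18.5°/2) = 0.5183; √K_a = 0.7199.
The active pressure is zero where K_a γ z = 2c√K_a, so z_c = 2c/(γ√K_a) = 2×7.7/(16.0×0.7199) = 1.337 m.

1.34 m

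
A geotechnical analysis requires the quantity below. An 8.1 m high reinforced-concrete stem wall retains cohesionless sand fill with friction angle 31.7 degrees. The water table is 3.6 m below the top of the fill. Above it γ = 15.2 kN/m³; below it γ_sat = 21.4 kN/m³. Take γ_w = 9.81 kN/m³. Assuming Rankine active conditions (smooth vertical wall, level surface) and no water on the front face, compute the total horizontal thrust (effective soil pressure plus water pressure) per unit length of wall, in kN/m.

243 kN/m

K_a = tan²(45° − φ/2) = 0.3111.
γ' = 21.4 − 9.81 = 11.59 kN/m³. Depth below WT = 4.5 m.
σ'_h at WT = K_a γ d_w = 17.02 kPa; at base = 17.02 + K_a γ' × 4.5 = 33.25 kPa.
P₁ (0–3.6 m) = ½×17.02×3.6 = 30.64. P₂ (3.6–8.1 m) = ½(17.02+33.25)×4.5 = 113.1.
P_w = ½ γ_w h₂² = 0.5×9.81×4.5² = 99.33. Total = 30.64+113.1+99.33 = 243.1 kN/m.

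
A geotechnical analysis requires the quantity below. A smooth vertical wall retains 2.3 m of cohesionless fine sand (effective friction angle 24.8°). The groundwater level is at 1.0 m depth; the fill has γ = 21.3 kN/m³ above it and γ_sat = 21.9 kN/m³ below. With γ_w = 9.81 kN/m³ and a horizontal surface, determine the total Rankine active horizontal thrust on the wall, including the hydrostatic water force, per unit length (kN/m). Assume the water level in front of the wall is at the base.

K_a = tan²(45° − φ/2) = 0.4090.
γ' = 21.9 − 9.81 = 12.09 kN/m³. Depth below WT = 1.3 m.
σ'_h at WT = K_a γ d_w = 8.712 kPa; at base = 8.712 + K_a γ' × 1.3 = 15.14 kPa.
P₁ (0–1.0 m) = ½×8.712×1.0 = 4.356. P₂ (1.0–2.3 m) = ½(8.712+15.14)×1.3 = 15.50.
P_w = ½ γ_w h₂² = 0.5×9.81×1.3² = 8.289. Total = 4.356+15.50+8.289 = 28.15 kN/m.

28.1 kN/m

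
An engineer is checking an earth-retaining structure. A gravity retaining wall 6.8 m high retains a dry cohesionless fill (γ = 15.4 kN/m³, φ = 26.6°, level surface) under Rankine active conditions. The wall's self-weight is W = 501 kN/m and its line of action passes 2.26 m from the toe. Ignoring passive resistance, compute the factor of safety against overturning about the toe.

3.68

K_a = tan²(45° − 26.6°/2) = 0.3814.
P_a = ½K_aγH² = 0.5×0.3814×15.4×6.8² = 135.8 kN/m, acting at H/3 = 2.267 m above the base.
Overturning moment M_o = P_a × H/3 = 135.8 × 2.267 = 307.8.
Resisting moment M_r = W × 2.26 = 501 × 2.26 = 1132.
FS_overturning = M_r/M_o = 1132/307.8 = 3.678.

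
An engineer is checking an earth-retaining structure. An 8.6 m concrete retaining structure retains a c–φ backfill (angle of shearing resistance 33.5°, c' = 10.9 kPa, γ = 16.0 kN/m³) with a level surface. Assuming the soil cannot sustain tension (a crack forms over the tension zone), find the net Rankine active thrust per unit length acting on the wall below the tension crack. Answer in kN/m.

K_a = 0.2887; √K_a = 0.5373.
Tension-crack depth z_c = 2c/(γ√K_a) = 2×10.9/(16.0×0.5373) = 2.536 m.
σ_a at base = K_a γ H − 2c√K_a = 0.2887×16.0×8.6 − 2×10.9×0.5373 = 28.01 kPa.
P_a = ½ × 28.01 × (H − z_c) = 0.5×28.01×6.064 = 84.94 kN/m.

84.9 kN/m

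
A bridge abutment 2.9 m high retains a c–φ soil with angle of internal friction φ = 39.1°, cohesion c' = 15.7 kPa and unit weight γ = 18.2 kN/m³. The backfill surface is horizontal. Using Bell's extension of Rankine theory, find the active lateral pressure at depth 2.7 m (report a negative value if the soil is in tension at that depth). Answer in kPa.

K_a = (1 − sin φ)/(1 + sin φ) = 0.2265.
σ_a = K_a γ z − 2c√K_a = 0.2265×18.2×2.7 − 2×15.7×0.4759 = -3.814 kPa.

-3.81 kPa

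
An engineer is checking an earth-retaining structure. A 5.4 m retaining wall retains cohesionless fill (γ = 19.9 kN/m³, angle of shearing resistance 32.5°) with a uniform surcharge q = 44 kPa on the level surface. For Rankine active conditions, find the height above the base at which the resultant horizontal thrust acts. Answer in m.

2.21 m

K_a = 0.3010.
Triangular part P₁ = ½K_aγH² = 87.33 at H/3 = 1.800 m; rectangular part P₂ = K_a q H = 71.51 at H/2 = 2.700 m.
ȳ = (P₁·1.800 + P₂·2.700)/(P₁+P₂) = 2.205 m.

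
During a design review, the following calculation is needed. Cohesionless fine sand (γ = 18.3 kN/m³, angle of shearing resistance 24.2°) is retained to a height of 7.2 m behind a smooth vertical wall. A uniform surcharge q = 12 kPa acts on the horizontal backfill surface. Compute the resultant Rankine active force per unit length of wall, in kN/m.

235 kN/m

K_a = tan²(45° − φ/2) = 0.4185.
Soil triangle: ½ K_a γ H² = 0.5×0.4185×18.3×7.2² = 198.5 kN/m.
Surcharge rectangle: K_a q H = 0.4185×12×7.2 = 36.16 kN/m.
Total = 198.5 + 36.16 = 234.7 kN/m.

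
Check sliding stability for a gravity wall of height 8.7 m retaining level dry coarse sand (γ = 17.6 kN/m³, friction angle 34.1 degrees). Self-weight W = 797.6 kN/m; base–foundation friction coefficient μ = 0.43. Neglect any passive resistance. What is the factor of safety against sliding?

K_a = tan²(45° − 34.1°/2) = 0.2815.
P_a = ½K_aγH² = 0.5×0.2815×17.6×8.7² = 187.5 kN/m, acting at H/3 = 2.900 m above the base.
FS_sliding = μW / P_a = 0.43×797.6 / 187.5 = 1.829.

1.83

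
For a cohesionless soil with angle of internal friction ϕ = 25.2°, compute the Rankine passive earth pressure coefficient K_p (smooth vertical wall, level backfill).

2.48

K_p = (1 + sin φ)/(1 − sin φ) = tan²(45° + 25.2°/2) = 2.483.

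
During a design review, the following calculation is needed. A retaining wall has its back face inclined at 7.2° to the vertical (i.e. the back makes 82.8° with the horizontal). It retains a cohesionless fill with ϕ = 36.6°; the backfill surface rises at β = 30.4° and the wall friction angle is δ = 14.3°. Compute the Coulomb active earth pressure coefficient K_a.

0.481

K_a = sin²(α+φ) / [sin²α · sin(α−δ) · (1 + √{sin(φ+δ)sin(φ−β) / (sin(α−δ)sin(α+β))})²].
With α = 82.8°, φ = 36.6°, δ = 14.3°, β = 30.4°: K_a = 0.4807.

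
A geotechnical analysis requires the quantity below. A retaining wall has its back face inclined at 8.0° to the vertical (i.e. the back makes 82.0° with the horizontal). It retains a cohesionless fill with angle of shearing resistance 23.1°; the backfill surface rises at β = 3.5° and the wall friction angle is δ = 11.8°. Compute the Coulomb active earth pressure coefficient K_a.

0.479

K_a = sin²(α+φ) / [sin²α · sin(α−δ) · (1 + √{sin(φ+δ)sin(φ−β) / (sin(α−δ)sin(α+β))})²].
With α = 82.0°, φ = 23.1°, δ = 11.8°, β = 3.5°: K_a = 0.4790.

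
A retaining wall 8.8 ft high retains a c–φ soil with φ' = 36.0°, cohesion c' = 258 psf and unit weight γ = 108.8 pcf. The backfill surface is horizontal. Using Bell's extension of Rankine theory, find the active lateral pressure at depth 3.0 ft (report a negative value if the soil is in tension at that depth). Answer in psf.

K_a = (1 − sin φ)/(1 + sin φ) = 0.2596.
σ_a = K_a γ z − 2c√K_a = 0.2596×108.8×3.0 − 2×258×0.5095 = -178.2 psf.

-178 psf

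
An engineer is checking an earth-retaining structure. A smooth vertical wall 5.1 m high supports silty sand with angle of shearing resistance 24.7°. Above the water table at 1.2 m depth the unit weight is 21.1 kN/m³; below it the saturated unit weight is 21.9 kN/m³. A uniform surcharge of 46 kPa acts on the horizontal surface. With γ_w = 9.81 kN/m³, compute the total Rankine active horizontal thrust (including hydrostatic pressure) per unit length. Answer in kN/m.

255 kN/m

K_a = tan²(45° − φ/2) = 0.4106.
γ' = 21.9 − 9.81 = 12.09 kN/m³. h₂ = H − d_w = 3.9 m.
σ'_h: at surface K_a·q = 18.89; at WT K_a(q+γd_w) = 29.28; at base K_a(q+γd_w+γ'h₂) = 48.64 kPa.
P₁ = ½(18.89+29.28)×1.2 = 28.90; P₂ = ½(29.28+48.64)×3.9 = 151.9; P_w = ½γ_w h₂² = 74.61.
Total = 28.90+151.9+74.61 = 255.5 kN/m.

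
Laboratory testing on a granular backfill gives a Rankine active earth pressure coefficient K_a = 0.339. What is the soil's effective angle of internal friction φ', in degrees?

K_a = tan²(45° − φ/2) ⇒ 45° − φ/2 = arctan(√0.339) = 30.21°.
φ = 2(45° − 30.21°) = 29.58°.

29.6°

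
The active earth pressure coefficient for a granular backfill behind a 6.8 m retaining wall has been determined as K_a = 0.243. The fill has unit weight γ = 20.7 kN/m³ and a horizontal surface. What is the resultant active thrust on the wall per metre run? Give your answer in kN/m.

P = ½ K_a γ H² = 0.5 × 0.243 × 20.7 × 6.8² = 116.3 kN/m.

116 kN/m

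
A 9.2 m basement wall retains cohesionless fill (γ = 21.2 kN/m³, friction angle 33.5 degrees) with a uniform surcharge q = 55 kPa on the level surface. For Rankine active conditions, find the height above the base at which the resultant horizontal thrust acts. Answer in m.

3.62 m

K_a = 0.2887.
Triangular part P₁ = ½K_aγH² = 259.0 at H/3 = 3.067 m; rectangular part P₂ = K_a q H = 146.1 at H/2 = 4.600 m.
ȳ = (P₁·3.067 + P₂·4.600)/(P₁+P₂) = 3.620 m.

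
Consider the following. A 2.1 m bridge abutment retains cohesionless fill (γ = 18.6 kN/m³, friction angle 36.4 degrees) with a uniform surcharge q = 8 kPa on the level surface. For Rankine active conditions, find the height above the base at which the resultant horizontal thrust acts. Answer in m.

0.802 m

K_a = 0.2552.
Triangular part P₁ = ½K_aγH² = 10.46 at H/3 = 0.7000 m; rectangular part P₂ = K_a q H = 4.287 at H/2 = 1.050 m.
ȳ = (P₁·0.7000 + P₂·1.050)/(P₁+P₂) = 0.8017 m.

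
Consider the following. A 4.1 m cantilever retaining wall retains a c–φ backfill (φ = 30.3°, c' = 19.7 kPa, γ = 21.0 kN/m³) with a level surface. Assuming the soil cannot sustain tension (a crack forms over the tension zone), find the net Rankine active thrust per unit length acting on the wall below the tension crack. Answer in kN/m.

2.39 kN/m

K_a = 0.3293; √K_a = 0.5739.
Tension-crack depth z_c = 2c/(γ√K_a) = 2×19.7/(21.0×0.5739) = 3.269 m.
σ_a at base = K_a γ H − 2c√K_a = 0.3293×21.0×4.1 − 2×19.7×0.5739 = 5.744 kPa.
P_a = ½ × 5.744 × (H − z_c) = 0.5×5.744×0.8306 = 2.386 kN/m.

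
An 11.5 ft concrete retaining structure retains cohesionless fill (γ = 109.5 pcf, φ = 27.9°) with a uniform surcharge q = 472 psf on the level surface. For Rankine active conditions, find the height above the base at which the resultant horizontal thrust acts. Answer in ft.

4.65 ft

K_a = 0.3625.
Triangular part P₁ = ½K_aγH² = 2624 at H/3 = 3.833 ft; rectangular part P₂ = K_a q H = 1967 at H/2 = 5.750 ft.
ȳ = (P₁·3.833 + P₂·5.750)/(P₁+P₂) = 4.655 ft.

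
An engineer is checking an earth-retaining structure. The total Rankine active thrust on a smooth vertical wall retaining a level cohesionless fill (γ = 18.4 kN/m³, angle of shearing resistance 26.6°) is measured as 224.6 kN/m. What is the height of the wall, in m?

8.00 m

K_a = 0.3814. P_a = ½ K_a γ H² ⇒ H = √(2P_a/(K_a γ)).
H = √(2×224.6/(0.3814×18.4)) = 8.000 m.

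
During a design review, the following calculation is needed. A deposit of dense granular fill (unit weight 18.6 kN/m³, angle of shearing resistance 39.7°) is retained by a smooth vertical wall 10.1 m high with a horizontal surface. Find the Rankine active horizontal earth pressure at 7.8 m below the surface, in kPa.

32.0 kPa

K_a = (1 − sin φ)/(1 + sin φ) = 0.2204.
σ_h = K_a γ z = 0.2204 × 18.6 × 7.8 = 31.98 kPa.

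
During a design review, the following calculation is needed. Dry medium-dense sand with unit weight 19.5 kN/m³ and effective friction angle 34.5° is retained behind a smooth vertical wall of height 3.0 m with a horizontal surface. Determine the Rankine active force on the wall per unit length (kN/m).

K_a = tan²(45° − φ/2) = 0.2768.
P_a = ½ K_a γ H² = 0.5 × 0.2768 × 19.5 × 3.0² = 24.29 kN/m.

24.3 kN/m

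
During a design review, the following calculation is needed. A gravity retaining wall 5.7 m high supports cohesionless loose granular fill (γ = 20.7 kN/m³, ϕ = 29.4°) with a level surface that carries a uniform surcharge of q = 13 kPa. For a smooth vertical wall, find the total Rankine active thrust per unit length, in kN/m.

K_a = tan²(45° − φ/2) = 0.3415.
Soil triangle: ½ K_a γ H² = 0.5×0.3415×20.7×5.7² = 114.8 kN/m.
Surcharge rectangle: K_a q H = 0.3415×13×5.7 = 25.30 kN/m.
Total = 114.8 + 25.30 = 140.1 kN/m.

140 kN/m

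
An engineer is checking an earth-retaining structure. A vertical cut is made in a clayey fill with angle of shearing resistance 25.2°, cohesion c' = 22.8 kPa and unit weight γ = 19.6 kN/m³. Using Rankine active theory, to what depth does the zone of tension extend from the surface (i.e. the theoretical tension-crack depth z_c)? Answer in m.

3.67 m

K_a = tan²(45° − 25.2°/2) = 0.4027; √K_a = 0.6346.
The active pressure is zero where K_a γ z = 2c√K_a, so z_c = 2c/(γ√K_a) = 2×22.8/(19.6×0.6346) = 3.666 m.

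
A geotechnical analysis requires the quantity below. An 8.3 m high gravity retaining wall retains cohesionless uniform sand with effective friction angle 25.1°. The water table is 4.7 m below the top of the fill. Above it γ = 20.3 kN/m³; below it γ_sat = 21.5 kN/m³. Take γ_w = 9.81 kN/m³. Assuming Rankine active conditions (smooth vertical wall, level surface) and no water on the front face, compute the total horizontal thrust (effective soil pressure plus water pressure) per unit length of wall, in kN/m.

K_a = tan²(45° − φ/2) = 0.4043.
γ' = 21.5 − 9.81 = 11.69 kN/m³. Depth below WT = 3.6 m.
σ'_h at WT = K_a γ d_w = 38.57 kPa; at base = 38.57 + K_a γ' × 3.6 = 55.59 kPa.
P₁ (0–4.7 m) = ½×38.57×4.7 = 90.65. P₂ (4.7–8.3 m) = ½(38.57+55.59)×3.6 = 169.5.
P_w = ½ γ_w h₂² = 0.5×9.81×3.6² = 63.57. Total = 90.65+169.5+63.57 = 323.7 kN/m.

324 kN/m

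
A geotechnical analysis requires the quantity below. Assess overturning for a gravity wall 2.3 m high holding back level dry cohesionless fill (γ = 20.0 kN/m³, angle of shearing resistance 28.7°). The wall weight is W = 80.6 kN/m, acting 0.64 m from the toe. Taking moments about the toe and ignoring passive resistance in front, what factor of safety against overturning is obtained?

K_a = tan²(45° − 28.7°/2) = 0.3511.
P_a = ½K_aγH² = 0.5×0.3511×20.0×2.3² = 18.58 kN/m, acting at H/3 = 0.7667 m above the base.
Overturning moment M_o = P_a × H/3 = 18.58 × 0.7667 = 14.24.
Resisting moment M_r = W × 0.64 = 80.6 × 0.64 = 51.58.
FS_overturning = M_r/M_o = 51.58/14.24 = 3.622.

3.62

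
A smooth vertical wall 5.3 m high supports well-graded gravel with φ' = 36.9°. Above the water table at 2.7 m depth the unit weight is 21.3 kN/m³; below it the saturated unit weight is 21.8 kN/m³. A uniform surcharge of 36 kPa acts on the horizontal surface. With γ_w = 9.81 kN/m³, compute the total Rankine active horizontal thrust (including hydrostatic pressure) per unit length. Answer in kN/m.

K_a = tan²(45° − φ/2) = 0.2497.
γ' = 21.8 − 9.81 = 11.99 kN/m³. h₂ = H − d_w = 2.6 m.
σ'_h: at surface K_a·q = 8.988; at WT K_a(q+γd_w) = 23.35; at base K_a(q+γd_w+γ'h₂) = 31.13 kPa.
P₁ = ½(8.988+23.35)×2.7 = 43.65; P₂ = ½(23.35+31.13)×2.6 = 70.82; P_w = ½γ_w h₂² = 33.16.
Total = 43.65+70.82+33.16 = 147.6 kN/m.

148 kN/m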